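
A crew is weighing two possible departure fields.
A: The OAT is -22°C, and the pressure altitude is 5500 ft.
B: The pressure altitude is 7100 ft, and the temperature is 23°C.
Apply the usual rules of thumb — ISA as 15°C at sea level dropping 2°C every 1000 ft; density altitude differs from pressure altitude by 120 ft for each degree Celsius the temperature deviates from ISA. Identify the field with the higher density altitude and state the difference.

B by 7384 ft

A: ISA temp = 4°C, deviation -26°C, DA = 5500 + 120 × (-26) = 2380 ft.
B: ISA temp = 0.8°C, deviation +22.2°C, DA = 7100 + 120 × 22.2 = 9764 ft.
B is higher by 9764 − 2380 = 7384 ft.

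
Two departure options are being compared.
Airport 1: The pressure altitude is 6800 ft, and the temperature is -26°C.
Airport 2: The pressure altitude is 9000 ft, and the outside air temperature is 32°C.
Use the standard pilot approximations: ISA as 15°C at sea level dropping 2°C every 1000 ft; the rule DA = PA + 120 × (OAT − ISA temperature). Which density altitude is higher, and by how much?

Airport 1: ISA temp = 1.4°C, deviation -27.4°C, DA = 6800 + 120 × (-27.4) = 3512 ft.
Airport 2: ISA temp = -3°C, deviation +35°C, DA = 9000 + 120 × 35 = 13200 ft.
Airport 2 is higher by 13200 − 3512 = 9688 ft.

Airport 2 by 9688 ft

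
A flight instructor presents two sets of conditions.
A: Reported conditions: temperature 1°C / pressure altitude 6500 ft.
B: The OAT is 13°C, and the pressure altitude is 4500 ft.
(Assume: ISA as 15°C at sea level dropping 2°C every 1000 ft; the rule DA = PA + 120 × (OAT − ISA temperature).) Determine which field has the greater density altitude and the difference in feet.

A: ISA temp = 2°C, deviation -1°C, DA = 6500 + 120 × (-1) = 6380 ft.
B: ISA temp = 6°C, deviation +7°C, DA = 4500 + 120 × 7 = 5340 ft.
A is higher by 6380 − 5340 = 1040 ft.

A by 1040 ft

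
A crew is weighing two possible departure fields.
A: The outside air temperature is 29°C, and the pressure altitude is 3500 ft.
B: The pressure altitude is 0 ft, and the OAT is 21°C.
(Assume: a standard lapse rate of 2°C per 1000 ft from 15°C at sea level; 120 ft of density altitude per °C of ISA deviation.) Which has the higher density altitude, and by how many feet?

A: ISA temp = 8°C, deviation +21°C, DA = 3500 + 120 × 21 = 6020 ft.
B: ISA temp = 15°C, deviation +6°C, DA = 0 + 120 × 6 = 720 ft.
A is higher by 6020 − 720 = 5300 ft.

A by 5300 ft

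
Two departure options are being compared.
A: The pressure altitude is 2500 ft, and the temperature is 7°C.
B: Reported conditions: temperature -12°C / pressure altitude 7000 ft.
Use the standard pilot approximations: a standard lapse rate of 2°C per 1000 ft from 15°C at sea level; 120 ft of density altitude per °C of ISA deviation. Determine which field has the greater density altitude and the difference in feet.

B by 3300 ft

A: ISA temp = 10°C, deviation -3°C, DA = 2500 + 120 × (-3) = 2140 ft.
B: ISA temp = 1°C, deviation -13°C, DA = 7000 + 120 × (-13) = 5440 ft.
B is higher by 5440 − 2140 = 3300 ft.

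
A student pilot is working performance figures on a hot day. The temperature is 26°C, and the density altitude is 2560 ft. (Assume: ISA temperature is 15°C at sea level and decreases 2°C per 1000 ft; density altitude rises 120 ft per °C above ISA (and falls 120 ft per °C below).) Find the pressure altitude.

1000 ft

DA = PA + 120 × (OAT − (15 − 2·PA/1000)) = PA + 120·OAT − 1800 + 0.24·PA = 1.24·PA + 120·OAT − 1800.
So 1.24·PA = 2560 − 120 × 26 + 1800 = 1240.
PA = 1240 / 1.24 = 1000 ft.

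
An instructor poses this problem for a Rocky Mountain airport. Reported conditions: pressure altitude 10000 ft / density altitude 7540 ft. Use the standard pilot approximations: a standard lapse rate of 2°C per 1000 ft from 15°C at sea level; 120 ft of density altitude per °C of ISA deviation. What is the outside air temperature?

Density altitude − pressure altitude = 7540 − 10000 = -2460 ft.
At 120 ft/°C that is an ISA deviation of -2460/120 = -20.5°C.
ISA temperature at 10000 ft = 15 − 2 × (10000/1000) = -5°C.
OAT = ISA + deviation = -5 + (-20.5) = -25.5°C.

-25.5°C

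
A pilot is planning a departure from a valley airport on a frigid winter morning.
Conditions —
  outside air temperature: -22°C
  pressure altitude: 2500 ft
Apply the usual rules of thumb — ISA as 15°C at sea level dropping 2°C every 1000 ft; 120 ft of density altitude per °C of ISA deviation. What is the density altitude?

-1340 ft

ISA temperature at 2500 ft = 15 − 2 × (2500/1000) = 10°C.
ISA deviation = -22 − 10 = -32°C.
Density altitude = 2500 + 120 × (-32) = 2500 + (-3840) = -1340 ft.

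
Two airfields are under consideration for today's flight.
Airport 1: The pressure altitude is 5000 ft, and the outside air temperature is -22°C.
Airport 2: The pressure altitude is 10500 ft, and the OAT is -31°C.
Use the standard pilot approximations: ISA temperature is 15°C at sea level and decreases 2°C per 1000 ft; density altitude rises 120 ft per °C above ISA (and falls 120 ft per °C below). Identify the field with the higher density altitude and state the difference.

Airport 1: ISA temp = 5°C, deviation -27°C, DA = 5000 + 120 × (-27) = 1760 ft.
Airport 2: ISA temp = -6°C, deviation -25°C, DA = 10500 + 120 × (-25) = 7500 ft.
Airport 2 is higher by 7500 − 1760 = 5740 ft.

Airport 2 by 5740 ft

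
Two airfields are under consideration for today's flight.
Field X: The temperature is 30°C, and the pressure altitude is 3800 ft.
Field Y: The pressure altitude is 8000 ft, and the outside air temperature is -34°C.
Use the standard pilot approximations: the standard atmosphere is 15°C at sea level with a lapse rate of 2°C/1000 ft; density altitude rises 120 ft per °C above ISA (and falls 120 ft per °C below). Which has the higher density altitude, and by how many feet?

Field X by 2472 ft

Field X: ISA temp = 7.4°C, deviation +22.6°C, DA = 3800 + 120 × 22.6 = 6512 ft.
Field Y: ISA temp = -1°C, deviation -33°C, DA = 8000 + 120 × (-33) = 4040 ft.
Field X is higher by 6512 − 4040 = 2472 ft.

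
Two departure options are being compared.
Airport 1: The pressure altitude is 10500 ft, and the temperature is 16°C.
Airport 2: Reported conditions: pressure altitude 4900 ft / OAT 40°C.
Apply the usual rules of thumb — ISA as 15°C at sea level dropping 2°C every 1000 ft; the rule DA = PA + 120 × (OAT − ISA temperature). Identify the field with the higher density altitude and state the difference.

Airport 1: ISA temp = -6°C, deviation +22°C, DA = 10500 + 120 × 22 = 13140 ft.
Airport 2: ISA temp = 5.2°C, deviation +34.8°C, DA = 4900 + 120 × 34.8 = 9076 ft.
Airport 1 is higher by 13140 − 9076 = 4064 ft.

Airport 1 by 4064 ft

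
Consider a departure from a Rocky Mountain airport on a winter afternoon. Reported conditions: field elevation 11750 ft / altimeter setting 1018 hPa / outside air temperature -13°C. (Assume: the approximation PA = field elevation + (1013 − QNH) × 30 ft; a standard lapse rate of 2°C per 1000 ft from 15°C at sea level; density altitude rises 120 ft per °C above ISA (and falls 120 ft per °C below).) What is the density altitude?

Pressure altitude = 11750 + (1013 − 1018) × 30 = 11750 + (-150) = 11600 ft.
ISA temperature at 11600 ft = 15 − 2 × (11600/1000) = -8.2°C.
ISA deviation = -13 − (-8.2) = -4.8°C.
Density altitude = 11600 + 120 × (-4.8) = 11024 ft.

11024 ft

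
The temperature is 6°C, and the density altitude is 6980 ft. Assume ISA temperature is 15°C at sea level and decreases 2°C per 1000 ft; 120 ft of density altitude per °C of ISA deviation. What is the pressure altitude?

DA = PA + 120 × (OAT − (15 − 2·PA/1000)) = PA + 120·OAT − 1800 + 0.24·PA = 1.24·PA + 120·OAT − 1800.
So 1.24·PA = 6980 − 120 × 6 + 1800 = 8060.
PA = 8060 / 1.24 = 6500 ft.

6500 ft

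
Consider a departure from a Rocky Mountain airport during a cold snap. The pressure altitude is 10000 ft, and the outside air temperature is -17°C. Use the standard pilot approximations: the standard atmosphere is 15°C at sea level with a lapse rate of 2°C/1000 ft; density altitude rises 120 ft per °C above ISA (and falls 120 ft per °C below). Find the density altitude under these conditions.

ISA temperature at 10000 ft = 15 − 2 × (10000/1000) = -5°C.
ISA deviation = -17 − (-5) = -12°C.
Density altitude = 10000 + 120 × (-12) = 10000 + (-1440) = 8560 ft.

8560 ft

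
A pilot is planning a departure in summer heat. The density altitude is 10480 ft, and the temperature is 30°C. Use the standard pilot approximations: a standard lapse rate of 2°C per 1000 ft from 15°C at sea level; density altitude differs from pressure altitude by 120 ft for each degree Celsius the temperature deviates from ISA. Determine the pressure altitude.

7000 ft

DA = PA + 120 × (OAT − (15 − 2·PA/1000)) = PA + 120·OAT − 1800 + 0.24·PA = 1.24·PA + 120·OAT − 1800.
So 1.24·PA = 10480 − 120 × 30 + 1800 = 8680.
PA = 8680 / 1.24 = 7000 ft.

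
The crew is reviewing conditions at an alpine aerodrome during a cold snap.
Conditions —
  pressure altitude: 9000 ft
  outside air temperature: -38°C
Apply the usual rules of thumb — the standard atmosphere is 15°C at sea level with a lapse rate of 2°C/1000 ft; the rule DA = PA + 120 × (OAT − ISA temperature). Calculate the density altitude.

ISA temperature at 9000 ft = 15 − 2 × (9000/1000) = -3°C.
ISA deviation = -38 − (-3) = -35°C.
Density altitude = 9000 + 120 × (-35) = 9000 + (-4200) = 4800 ft.

4800 ft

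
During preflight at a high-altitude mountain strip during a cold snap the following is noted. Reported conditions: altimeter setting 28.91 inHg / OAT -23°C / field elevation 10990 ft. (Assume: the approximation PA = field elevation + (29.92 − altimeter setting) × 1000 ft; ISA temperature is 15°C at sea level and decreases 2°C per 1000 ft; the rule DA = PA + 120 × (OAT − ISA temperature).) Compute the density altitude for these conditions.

Pressure altitude = 10990 + (29.92 − 28.91) × 1000 = 10990 + (+1010) = 12000 ft.
ISA temperature at 12000 ft = 15 − 2 × (12000/1000) = -9°C.
ISA deviation = -23 − (-9) = -14°C.
Density altitude = 12000 + 120 × (-14) = 10320 ft.

10320 ft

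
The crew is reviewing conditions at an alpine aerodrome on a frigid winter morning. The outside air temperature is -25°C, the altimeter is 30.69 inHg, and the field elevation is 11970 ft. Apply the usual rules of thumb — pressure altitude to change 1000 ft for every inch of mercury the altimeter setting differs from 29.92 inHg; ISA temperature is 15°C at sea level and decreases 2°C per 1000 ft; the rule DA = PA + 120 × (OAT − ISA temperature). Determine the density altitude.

9088 ft

Pressure altitude = 11970 + (29.92 − 30.69) × 1000 = 11970 + (-770) = 11200 ft.
ISA temperature at 11200 ft = 15 − 2 × (11200/1000) = -7.4°C.
ISA deviation = -25 − (-7.4) = -17.6°C.
Density altitude = 11200 + 120 × (-17.6) = 9088 ft.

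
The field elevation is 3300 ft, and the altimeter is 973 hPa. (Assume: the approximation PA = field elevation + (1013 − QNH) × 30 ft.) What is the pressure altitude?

Pressure correction = (1013 − 973) × 30 = +1200 ft.
Pressure altitude = 3300 + (+1200) = 4500 ft.

4500 ft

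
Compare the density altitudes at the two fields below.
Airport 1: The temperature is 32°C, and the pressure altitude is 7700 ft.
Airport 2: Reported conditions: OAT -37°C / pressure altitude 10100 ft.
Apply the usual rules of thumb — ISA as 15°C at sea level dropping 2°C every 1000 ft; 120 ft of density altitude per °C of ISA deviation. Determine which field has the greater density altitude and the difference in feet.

Airport 1: ISA temp = -0.4°C, deviation +32.4°C, DA = 7700 + 120 × 32.4 = 11588 ft.
Airport 2: ISA temp = -5.2°C, deviation -31.8°C, DA = 10100 + 120 × (-31.8) = 6284 ft.
Airport 1 is higher by 11588 − 6284 = 5304 ft.

Airport 1 by 5304 ft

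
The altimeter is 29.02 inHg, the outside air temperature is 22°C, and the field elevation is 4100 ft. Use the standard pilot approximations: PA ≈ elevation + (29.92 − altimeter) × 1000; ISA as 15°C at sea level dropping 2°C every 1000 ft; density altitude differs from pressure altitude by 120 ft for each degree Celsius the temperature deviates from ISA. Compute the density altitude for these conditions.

Pressure altitude = 4100 + (29.92 − 29.02) × 1000 = 4100 + (+900) = 5000 ft.
ISA temperature at 5000 ft = 15 − 2 × (5000/1000) = 5°C.
ISA deviation = 22 − 5 = +17°C.
Density altitude = 5000 + 120 × (17) = 7040 ft.

7040 ft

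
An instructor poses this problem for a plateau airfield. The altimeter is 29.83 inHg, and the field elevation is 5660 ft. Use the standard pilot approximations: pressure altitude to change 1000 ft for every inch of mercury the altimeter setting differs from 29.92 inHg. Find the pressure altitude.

Pressure correction = (29.92 − 29.83) × 1000 = +90 ft.
Pressure altitude = 5660 + (+90) = 5750 ft.

5750 ft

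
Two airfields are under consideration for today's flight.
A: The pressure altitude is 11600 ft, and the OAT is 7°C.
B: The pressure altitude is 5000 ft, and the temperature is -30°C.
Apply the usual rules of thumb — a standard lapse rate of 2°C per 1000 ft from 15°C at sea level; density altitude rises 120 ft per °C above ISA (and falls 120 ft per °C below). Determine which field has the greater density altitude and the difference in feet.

A by 12624 ft

A: ISA temp = -8.2°C, deviation +15.2°C, DA = 11600 + 120 × 15.2 = 13424 ft.
B: ISA temp = 5°C, deviation -35°C, DA = 5000 + 120 × (-35) = 800 ft.
A is higher by 13424 − 800 = 12624 ft.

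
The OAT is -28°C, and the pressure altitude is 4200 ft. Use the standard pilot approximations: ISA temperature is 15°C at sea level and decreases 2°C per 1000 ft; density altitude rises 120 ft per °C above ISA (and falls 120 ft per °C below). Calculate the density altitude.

48 ft

ISA temperature at 4200 ft = 15 − 2 × (4200/1000) = 6.6°C.
ISA deviation = -28 − 6.6 = -34.6°C.
Density altitude = 4200 + 120 × (-34.6) = 4200 + (-4152) = 48 ft.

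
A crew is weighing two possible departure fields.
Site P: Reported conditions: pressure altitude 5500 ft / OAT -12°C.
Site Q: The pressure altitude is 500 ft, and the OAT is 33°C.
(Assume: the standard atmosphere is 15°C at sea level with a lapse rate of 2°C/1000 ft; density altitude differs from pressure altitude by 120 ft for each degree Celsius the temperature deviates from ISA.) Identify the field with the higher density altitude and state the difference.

Site P by 800 ft

Site P: ISA temp = 4°C, deviation -16°C, DA = 5500 + 120 × (-16) = 3580 ft.
Site Q: ISA temp = 14°C, deviation +19°C, DA = 500 + 120 × 19 = 2780 ft.
Site P is higher by 3580 − 2780 = 800 ft.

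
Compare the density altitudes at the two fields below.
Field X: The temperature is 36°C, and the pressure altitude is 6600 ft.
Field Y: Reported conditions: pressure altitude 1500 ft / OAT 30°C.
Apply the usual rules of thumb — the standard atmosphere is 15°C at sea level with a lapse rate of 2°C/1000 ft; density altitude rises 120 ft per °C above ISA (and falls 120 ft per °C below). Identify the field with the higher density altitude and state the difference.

Field X by 7044 ft

Field X: ISA temp = 1.8°C, deviation +34.2°C, DA = 6600 + 120 × 34.2 = 10704 ft.
Field Y: ISA temp = 12°C, deviation +18°C, DA = 1500 + 120 × 18 = 3660 ft.
Field X is higher by 10704 − 3660 = 7044 ft.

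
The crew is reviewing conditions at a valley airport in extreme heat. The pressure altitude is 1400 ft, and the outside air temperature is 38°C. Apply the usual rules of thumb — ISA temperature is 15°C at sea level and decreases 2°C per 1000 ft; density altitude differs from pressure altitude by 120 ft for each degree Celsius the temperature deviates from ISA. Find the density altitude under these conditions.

4496 ft

ISA temperature at 1400 ft = 15 − 2 × (1400/1000) = 12.2°C.
ISA deviation = 38 − 12.2 = +25.8°C.
Density altitude = 1400 + 120 × (25.8) = 1400 + (+3096) = 4496 ft.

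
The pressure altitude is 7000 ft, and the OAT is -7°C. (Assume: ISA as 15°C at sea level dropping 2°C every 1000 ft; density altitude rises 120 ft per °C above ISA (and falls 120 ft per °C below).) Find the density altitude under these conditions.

ISA temperature at 7000 ft = 15 − 2 × (7000/1000) = 1°C.
ISA deviation = -7 − 1 = -8°C.
Density altitude = 7000 + 120 × (-8) = 7000 + (-960) = 6040 ft.

6040 ft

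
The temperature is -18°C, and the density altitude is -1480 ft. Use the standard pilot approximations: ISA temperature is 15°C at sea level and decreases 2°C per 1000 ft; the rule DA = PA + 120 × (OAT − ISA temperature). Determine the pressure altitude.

DA = PA + 120 × (OAT − (15 − 2·PA/1000)) = PA + 120·OAT − 1800 + 0.24·PA = 1.24·PA + 120·OAT − 1800.
So 1.24·PA = -1480 − 120 × (-18) + 1800 = 2480.
PA = 2480 / 1.24 = 2000 ft.

2000 ft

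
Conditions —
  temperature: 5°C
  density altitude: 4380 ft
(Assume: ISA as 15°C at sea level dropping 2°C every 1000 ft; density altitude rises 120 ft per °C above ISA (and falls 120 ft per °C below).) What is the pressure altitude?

DA = PA + 120 × (OAT − (15 − 2·PA/1000)) = PA + 120·OAT − 1800 + 0.24·PA = 1.24·PA + 120·OAT − 1800.
So 1.24·PA = 4380 − 120 × 5 + 1800 = 5580.
PA = 5580 / 1.24 = 4500 ft.

4500 ft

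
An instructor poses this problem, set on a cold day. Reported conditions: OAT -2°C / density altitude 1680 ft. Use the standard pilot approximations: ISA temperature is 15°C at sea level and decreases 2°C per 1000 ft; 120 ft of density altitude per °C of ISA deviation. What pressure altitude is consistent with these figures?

3000 ft

DA = PA + 120 × (OAT − (15 − 2·PA/1000)) = PA + 120·OAT − 1800 + 0.24·PA = 1.24·PA + 120·OAT − 1800.
So 1.24·PA = 1680 − 120 × (-2) + 1800 = 3720.
PA = 3720 / 1.24 = 3000 ft.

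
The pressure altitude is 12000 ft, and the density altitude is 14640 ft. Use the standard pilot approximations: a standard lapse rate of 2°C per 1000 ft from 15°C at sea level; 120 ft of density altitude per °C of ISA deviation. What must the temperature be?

13°C

Density altitude − pressure altitude = 14640 − 12000 = +2640 ft.
At 120 ft/°C that is an ISA deviation of 2640/120 = +22°C.
ISA temperature at 12000 ft = 15 − 2 × (12000/1000) = -9°C.
OAT = ISA + deviation = -9 + (+22) = 13°C.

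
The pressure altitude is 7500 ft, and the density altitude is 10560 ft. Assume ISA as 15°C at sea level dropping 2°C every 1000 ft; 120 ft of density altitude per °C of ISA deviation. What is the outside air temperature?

Density altitude − pressure altitude = 10560 − 7500 = +3060 ft.
At 120 ft/°C that is an ISA deviation of 3060/120 = +25.5°C.
ISA temperature at 7500 ft = 15 − 2 × (7500/1000) = 0°C.
OAT = ISA + deviation = 0 + (+25.5) = 25.5°C.

25.5°C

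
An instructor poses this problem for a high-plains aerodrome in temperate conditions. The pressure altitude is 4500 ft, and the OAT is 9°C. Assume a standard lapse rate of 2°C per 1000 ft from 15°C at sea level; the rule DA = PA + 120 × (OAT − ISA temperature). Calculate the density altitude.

4860 ft

ISA temperature at 4500 ft = 15 − 2 × (4500/1000) = 6°C.
ISA deviation = 9 − 6 = +3°C.
Density altitude = 4500 + 120 × (3) = 4500 + (+360) = 4860 ft.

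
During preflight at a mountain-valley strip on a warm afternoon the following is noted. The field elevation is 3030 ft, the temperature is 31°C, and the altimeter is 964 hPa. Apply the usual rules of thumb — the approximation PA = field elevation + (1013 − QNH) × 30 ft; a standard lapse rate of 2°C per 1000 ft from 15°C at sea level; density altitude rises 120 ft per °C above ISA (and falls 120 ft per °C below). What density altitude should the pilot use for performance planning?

Pressure altitude = 3030 + (1013 − 964) × 30 = 3030 + (+1470) = 4500 ft.
ISA temperature at 4500 ft = 15 − 2 × (4500/1000) = 6°C.
ISA deviation = 31 − 6 = +25°C.
Density altitude = 4500 + 120 × (25) = 7500 ft.

7500 ft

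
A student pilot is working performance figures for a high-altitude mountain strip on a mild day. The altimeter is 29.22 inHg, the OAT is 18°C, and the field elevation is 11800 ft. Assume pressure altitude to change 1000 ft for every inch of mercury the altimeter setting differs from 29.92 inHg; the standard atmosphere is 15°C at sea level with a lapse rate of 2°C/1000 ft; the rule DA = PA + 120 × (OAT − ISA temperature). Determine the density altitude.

15860 ft

Pressure altitude = 11800 + (29.92 − 29.22) × 1000 = 11800 + (+700) = 12500 ft.
ISA temperature at 12500 ft = 15 − 2 × (12500/1000) = -10°C.
ISA deviation = 18 − (-10) = +28°C.
Density altitude = 12500 + 120 × (28) = 15860 ft.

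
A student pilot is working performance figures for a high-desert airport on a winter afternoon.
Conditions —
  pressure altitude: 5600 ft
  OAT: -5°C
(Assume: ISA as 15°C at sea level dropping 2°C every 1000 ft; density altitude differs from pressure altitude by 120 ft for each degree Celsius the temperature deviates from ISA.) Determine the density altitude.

ISA temperature at 5600 ft = 15 − 2 × (5600/1000) = 3.8°C.
ISA deviation = -5 − 3.8 = -8.8°C.
Density altitude = 5600 + 120 × (-8.8) = 5600 + (-1056) = 4544 ft.

4544 ft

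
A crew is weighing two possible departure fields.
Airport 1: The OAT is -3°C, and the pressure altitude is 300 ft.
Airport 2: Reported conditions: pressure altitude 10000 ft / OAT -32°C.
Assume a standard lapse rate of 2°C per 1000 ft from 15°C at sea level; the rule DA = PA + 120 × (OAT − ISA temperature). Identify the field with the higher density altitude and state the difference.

Airport 1: ISA temp = 14.4°C, deviation -17.4°C, DA = 300 + 120 × (-17.4) = -1788 ft.
Airport 2: ISA temp = -5°C, deviation -27°C, DA = 10000 + 120 × (-27) = 6760 ft.
Airport 2 is higher by 6760 − (-1788) = 8548 ft.

Airport 2 by 8548 ft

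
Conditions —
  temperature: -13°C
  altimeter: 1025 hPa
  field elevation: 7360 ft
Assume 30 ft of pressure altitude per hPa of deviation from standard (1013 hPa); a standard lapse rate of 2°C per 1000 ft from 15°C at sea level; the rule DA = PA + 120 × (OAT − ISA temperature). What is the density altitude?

5320 ft

Pressure altitude = 7360 + (1013 − 1025) × 30 = 7360 + (-360) = 7000 ft.
ISA temperature at 7000 ft = 15 − 2 × (7000/1000) = 1°C.
ISA deviation = -13 − 1 = -14°C.
Density altitude = 7000 + 120 × (-14) = 5320 ft.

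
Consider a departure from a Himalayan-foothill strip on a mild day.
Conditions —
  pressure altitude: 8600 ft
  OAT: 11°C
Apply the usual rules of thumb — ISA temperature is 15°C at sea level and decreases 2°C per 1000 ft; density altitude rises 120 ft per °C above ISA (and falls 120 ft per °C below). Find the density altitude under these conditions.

10184 ft

ISA temperature at 8600 ft = 15 − 2 × (8600/1000) = -2.2°C.
ISA deviation = 11 − (-2.2) = +13.2°C.
Density altitude = 8600 + 120 × (13.2) = 8600 + (+1584) = 10184 ft.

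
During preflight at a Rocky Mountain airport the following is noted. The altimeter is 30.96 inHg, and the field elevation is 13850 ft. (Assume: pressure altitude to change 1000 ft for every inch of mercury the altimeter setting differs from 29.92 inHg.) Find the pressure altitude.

12810 ft

Pressure correction = (29.92 − 30.96) × 1000 = -1040 ft.
Pressure altitude = 13850 + (-1040) = 12810 ft.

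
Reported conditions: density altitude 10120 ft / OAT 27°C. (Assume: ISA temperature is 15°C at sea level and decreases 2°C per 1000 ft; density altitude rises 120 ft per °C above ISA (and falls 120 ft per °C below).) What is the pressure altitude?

DA = PA + 120 × (OAT − (15 − 2·PA/1000)) = PA + 120·OAT − 1800 + 0.24·PA = 1.24·PA + 120·OAT − 1800.
So 1.24·PA = 10120 − 120 × 27 + 1800 = 8680.
PA = 8680 / 1.24 = 7000 ft.

7000 ft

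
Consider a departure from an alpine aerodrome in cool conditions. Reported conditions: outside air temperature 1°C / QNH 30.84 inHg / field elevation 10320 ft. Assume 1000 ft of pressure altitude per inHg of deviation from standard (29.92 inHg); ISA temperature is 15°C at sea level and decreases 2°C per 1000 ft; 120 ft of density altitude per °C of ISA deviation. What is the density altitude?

9976 ft

Pressure altitude = 10320 + (29.92 − 30.84) × 1000 = 10320 + (-920) = 9400 ft.
ISA temperature at 9400 ft = 15 − 2 × (9400/1000) = -3.8°C.
ISA deviation = 1 − (-3.8) = +4.8°C.
Density altitude = 9400 + 120 × (4.8) = 9976 ft.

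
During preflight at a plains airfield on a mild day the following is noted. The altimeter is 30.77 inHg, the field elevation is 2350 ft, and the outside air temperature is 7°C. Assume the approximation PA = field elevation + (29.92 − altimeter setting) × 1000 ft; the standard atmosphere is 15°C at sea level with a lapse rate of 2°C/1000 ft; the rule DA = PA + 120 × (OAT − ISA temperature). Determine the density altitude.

Pressure altitude = 2350 + (29.92 − 30.77) × 1000 = 2350 + (-850) = 1500 ft.
ISA temperature at 1500 ft = 15 − 2 × (1500/1000) = 12°C.
ISA deviation = 7 − 12 = -5°C.
Density altitude = 1500 + 120 × (-5) = 900 ft.

900 ft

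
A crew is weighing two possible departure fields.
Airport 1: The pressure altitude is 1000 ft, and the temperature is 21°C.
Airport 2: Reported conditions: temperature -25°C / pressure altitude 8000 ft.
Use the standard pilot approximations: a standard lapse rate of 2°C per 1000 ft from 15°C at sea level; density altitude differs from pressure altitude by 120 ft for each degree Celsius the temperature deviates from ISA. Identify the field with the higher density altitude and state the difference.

Airport 1: ISA temp = 13°C, deviation +8°C, DA = 1000 + 120 × 8 = 1960 ft.
Airport 2: ISA temp = -1°C, deviation -24°C, DA = 8000 + 120 × (-24) = 5120 ft.
Airport 2 is higher by 5120 − 1960 = 3160 ft.

Airport 2 by 3160 ft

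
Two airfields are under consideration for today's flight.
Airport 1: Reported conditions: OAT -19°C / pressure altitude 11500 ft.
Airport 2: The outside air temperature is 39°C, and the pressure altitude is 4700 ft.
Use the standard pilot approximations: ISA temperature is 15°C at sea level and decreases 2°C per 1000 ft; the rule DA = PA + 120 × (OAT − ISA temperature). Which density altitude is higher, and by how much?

Airport 1 by 1472 ft

Airport 1: ISA temp = -8°C, deviation -11°C, DA = 11500 + 120 × (-11) = 10180 ft.
Airport 2: ISA temp = 5.6°C, deviation +33.4°C, DA = 4700 + 120 × 33.4 = 8708 ft.
Airport 1 is higher by 10180 − 8708 = 1472 ft.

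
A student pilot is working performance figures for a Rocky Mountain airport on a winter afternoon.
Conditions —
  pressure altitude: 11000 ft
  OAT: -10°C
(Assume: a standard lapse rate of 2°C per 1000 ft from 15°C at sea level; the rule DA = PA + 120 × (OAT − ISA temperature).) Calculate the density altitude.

10640 ft

ISA temperature at 11000 ft = 15 − 2 × (11000/1000) = -7°C.
ISA deviation = -10 − (-7) = -3°C.
Density altitude = 11000 + 120 × (-3) = 11000 + (-360) = 10640 ft.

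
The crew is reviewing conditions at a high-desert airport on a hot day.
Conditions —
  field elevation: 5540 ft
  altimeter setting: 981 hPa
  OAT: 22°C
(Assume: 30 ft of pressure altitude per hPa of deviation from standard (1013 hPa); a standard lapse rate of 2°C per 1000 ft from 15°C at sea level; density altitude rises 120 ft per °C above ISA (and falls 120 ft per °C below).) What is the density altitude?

8900 ft

Pressure altitude = 5540 + (1013 − 981) × 30 = 5540 + (+960) = 6500 ft.
ISA temperature at 6500 ft = 15 − 2 × (6500/1000) = 2°C.
ISA deviation = 22 − 2 = +20°C.
Density altitude = 6500 + 120 × (20) = 8900 ft.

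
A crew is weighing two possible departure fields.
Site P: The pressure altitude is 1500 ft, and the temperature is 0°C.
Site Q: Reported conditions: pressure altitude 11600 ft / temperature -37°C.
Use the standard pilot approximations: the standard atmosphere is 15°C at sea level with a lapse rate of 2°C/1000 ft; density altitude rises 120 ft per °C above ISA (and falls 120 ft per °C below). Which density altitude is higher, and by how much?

Site P: ISA temp = 12°C, deviation -12°C, DA = 1500 + 120 × (-12) = 60 ft.
Site Q: ISA temp = -8.2°C, deviation -28.8°C, DA = 11600 + 120 × (-28.8) = 8144 ft.
Site Q is higher by 8144 − 60 = 8084 ft.

Site Q by 8084 ft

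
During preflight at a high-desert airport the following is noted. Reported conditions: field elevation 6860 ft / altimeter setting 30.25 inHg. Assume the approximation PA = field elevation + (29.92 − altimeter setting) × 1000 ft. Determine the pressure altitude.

6530 ft

Pressure correction = (29.92 − 30.25) × 1000 = -330 ft.
Pressure altitude = 6860 + (-330) = 6530 ft.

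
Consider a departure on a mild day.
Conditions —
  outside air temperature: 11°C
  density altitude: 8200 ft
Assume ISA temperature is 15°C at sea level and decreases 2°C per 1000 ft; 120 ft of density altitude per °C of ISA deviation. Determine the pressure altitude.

7000 ft

DA = PA + 120 × (OAT − (15 − 2·PA/1000)) = PA + 120·OAT − 1800 + 0.24·PA = 1.24·PA + 120·OAT − 1800.
So 1.24·PA = 8200 − 120 × 11 + 1800 = 8680.
PA = 8680 / 1.24 = 7000 ft.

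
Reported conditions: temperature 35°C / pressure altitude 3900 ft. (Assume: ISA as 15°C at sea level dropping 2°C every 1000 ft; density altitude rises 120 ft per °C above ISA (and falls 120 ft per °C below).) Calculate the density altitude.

ISA temperature at 3900 ft = 15 − 2 × (3900/1000) = 7.2°C.
ISA deviation = 35 − 7.2 = +27.8°C.
Density altitude = 3900 + 120 × (27.8) = 3900 + (+3336) = 7236 ft.

7236 ft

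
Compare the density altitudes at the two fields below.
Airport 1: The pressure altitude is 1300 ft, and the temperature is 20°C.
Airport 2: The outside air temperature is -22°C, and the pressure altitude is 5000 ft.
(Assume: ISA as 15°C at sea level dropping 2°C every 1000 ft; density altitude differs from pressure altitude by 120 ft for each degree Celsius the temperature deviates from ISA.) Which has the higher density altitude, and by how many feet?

Airport 1: ISA temp = 12.4°C, deviation +7.6°C, DA = 1300 + 120 × 7.6 = 2212 ft.
Airport 2: ISA temp = 5°C, deviation -27°C, DA = 5000 + 120 × (-27) = 1760 ft.
Airport 1 is higher by 2212 − 1760 = 452 ft.

Airport 1 by 452 ft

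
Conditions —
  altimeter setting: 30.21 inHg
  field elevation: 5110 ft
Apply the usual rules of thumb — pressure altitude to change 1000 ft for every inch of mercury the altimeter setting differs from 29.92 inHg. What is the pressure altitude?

Pressure correction = (29.92 − 30.21) × 1000 = -290 ft.
Pressure altitude = 5110 + (-290) = 4820 ft.

4820 ft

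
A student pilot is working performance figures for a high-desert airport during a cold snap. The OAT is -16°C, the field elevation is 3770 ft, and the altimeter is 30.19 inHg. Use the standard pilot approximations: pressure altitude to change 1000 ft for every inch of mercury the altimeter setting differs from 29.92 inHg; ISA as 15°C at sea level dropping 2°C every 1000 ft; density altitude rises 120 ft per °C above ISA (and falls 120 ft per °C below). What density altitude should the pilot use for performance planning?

Pressure altitude = 3770 + (29.92 − 30.19) × 1000 = 3770 + (-270) = 3500 ft.
ISA temperature at 3500 ft = 15 − 2 × (3500/1000) = 8°C.
ISA deviation = -16 − 8 = -24°C.
Density altitude = 3500 + 120 × (-24) = 620 ft.

620 ft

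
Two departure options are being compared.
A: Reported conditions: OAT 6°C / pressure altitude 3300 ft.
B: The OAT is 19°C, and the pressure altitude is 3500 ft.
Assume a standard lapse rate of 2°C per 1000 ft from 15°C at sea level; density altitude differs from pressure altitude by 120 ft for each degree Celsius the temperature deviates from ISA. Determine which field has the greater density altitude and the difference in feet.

A: ISA temp = 8.4°C, deviation -2.4°C, DA = 3300 + 120 × (-2.4) = 3012 ft.
B: ISA temp = 8°C, deviation +11°C, DA = 3500 + 120 × 11 = 4820 ft.
B is higher by 4820 − 3012 = 1808 ft.

B by 1808 ft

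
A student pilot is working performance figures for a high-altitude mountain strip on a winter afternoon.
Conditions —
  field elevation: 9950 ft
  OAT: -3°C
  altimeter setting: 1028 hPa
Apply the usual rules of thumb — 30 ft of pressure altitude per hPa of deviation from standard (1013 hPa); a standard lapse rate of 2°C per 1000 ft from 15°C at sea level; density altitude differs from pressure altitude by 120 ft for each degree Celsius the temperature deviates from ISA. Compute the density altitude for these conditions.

Pressure altitude = 9950 + (1013 − 1028) × 30 = 9950 + (-450) = 9500 ft.
ISA temperature at 9500 ft = 15 − 2 × (9500/1000) = -4°C.
ISA deviation = -3 − (-4) = +1°C.
Density altitude = 9500 + 120 × (1) = 9620 ft.

9620 ft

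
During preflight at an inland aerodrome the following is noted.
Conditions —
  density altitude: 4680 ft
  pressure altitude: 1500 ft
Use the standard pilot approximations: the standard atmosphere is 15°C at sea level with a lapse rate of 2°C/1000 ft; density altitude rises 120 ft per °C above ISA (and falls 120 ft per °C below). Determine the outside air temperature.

38.5°C

Density altitude − pressure altitude = 4680 − 1500 = +3180 ft.
At 120 ft/°C that is an ISA deviation of 3180/120 = +26.5°C.
ISA temperature at 1500 ft = 15 − 2 × (1500/1000) = 12°C.
OAT = ISA + deviation = 12 + (+26.5) = 38.5°C.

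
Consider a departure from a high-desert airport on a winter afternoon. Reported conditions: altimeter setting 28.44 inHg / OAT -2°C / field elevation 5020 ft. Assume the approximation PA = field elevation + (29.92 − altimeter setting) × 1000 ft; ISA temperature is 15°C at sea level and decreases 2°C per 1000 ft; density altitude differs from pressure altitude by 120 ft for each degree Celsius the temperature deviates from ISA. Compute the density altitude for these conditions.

Pressure altitude = 5020 + (29.92 − 28.44) × 1000 = 5020 + (+1480) = 6500 ft.
ISA temperature at 6500 ft = 15 − 2 × (6500/1000) = 2°C.
ISA deviation = -2 − 2 = -4°C.
Density altitude = 6500 + 120 × (-4) = 6020 ft.

6020 ft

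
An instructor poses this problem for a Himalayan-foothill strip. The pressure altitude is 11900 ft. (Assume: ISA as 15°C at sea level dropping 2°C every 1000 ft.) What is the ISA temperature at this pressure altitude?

-8.8°C

ISA temperature = 15 − 2 × (11900/1000) = 15 − 23.8 = -8.8°C.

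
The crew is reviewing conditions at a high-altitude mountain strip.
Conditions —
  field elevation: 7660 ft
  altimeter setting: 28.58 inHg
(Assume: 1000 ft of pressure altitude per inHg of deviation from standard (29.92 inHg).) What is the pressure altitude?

9000 ft

Pressure correction = (29.92 − 28.58) × 1000 = +1340 ft.
Pressure altitude = 7660 + (+1340) = 9000 ft.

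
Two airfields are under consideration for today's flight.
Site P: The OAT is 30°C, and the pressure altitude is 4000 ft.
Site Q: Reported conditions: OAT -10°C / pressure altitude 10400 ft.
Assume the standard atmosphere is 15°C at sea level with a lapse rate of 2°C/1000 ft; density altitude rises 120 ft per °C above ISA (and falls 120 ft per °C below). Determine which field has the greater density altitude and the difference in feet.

Site Q by 3136 ft

Site P: ISA temp = 7°C, deviation +23°C, DA = 4000 + 120 × 23 = 6760 ft.
Site Q: ISA temp = -5.8°C, deviation -4.2°C, DA = 10400 + 120 × (-4.2) = 9896 ft.
Site Q is higher by 9896 − 6760 = 3136 ft.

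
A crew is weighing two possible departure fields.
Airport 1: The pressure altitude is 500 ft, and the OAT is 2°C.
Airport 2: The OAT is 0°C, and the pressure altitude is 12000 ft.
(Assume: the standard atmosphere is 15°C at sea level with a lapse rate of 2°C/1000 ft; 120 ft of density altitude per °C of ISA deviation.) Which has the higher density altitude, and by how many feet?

Airport 2 by 14020 ft

Airport 1: ISA temp = 14°C, deviation -12°C, DA = 500 + 120 × (-12) = -940 ft.
Airport 2: ISA temp = -9°C, deviation +9°C, DA = 12000 + 120 × 9 = 13080 ft.
Airport 2 is higher by 13080 − (-940) = 14020 ft.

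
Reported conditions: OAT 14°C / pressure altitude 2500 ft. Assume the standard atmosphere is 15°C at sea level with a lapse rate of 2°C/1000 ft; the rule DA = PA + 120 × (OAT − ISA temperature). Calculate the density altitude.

2980 ft

ISA temperature at 2500 ft = 15 − 2 × (2500/1000) = 10°C.
ISA deviation = 14 − 10 = +4°C.
Density altitude = 2500 + 120 × (4) = 2500 + (+480) = 2980 ft.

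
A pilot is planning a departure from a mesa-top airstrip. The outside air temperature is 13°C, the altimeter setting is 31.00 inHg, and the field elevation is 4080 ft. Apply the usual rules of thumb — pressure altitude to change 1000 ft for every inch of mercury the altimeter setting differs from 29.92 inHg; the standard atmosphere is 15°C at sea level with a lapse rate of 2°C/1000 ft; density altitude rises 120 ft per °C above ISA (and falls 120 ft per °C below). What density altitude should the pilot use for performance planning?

Pressure altitude = 4080 + (29.92 − 31.00) × 1000 = 4080 + (-1080) = 3000 ft.
ISA temperature at 3000 ft = 15 − 2 × (3000/1000) = 9°C.
ISA deviation = 13 − 9 = +4°C.
Density altitude = 3000 + 120 × (4) = 3480 ft.

3480 ft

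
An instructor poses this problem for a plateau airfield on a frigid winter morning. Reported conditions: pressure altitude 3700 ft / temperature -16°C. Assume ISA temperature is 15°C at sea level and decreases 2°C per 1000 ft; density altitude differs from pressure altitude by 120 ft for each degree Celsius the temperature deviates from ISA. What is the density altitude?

ISA temperature at 3700 ft = 15 − 2 × (3700/1000) = 7.6°C.
ISA deviation = -16 − 7.6 = -23.6°C.
Density altitude = 3700 + 120 × (-23.6) = 3700 + (-2832) = 868 ft.

868 ft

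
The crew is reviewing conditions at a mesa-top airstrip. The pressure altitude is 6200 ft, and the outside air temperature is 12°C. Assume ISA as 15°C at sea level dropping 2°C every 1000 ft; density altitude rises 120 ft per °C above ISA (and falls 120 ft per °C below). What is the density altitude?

ISA temperature at 6200 ft = 15 − 2 × (6200/1000) = 2.6°C.
ISA deviation = 12 − 2.6 = +9.4°C.
Density altitude = 6200 + 120 × (9.4) = 6200 + (+1128) = 7328 ft.

7328 ft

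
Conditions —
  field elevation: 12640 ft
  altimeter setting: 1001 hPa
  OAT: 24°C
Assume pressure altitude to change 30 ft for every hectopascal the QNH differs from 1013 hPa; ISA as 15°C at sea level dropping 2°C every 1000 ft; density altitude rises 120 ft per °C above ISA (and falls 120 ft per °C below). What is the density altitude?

17200 ft

Pressure altitude = 12640 + (1013 − 1001) × 30 = 12640 + (+360) = 13000 ft.
ISA temperature at 13000 ft = 15 − 2 × (13000/1000) = -11°C.
ISA deviation = 24 − (-11) = +35°C.
Density altitude = 13000 + 120 × (35) = 17200 ft.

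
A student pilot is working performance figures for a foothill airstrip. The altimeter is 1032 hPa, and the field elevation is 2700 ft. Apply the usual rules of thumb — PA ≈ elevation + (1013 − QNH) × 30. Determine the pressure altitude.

Pressure correction = (1013 − 1032) × 30 = -570 ft.
Pressure altitude = 2700 + (-570) = 2130 ft.

2130 ft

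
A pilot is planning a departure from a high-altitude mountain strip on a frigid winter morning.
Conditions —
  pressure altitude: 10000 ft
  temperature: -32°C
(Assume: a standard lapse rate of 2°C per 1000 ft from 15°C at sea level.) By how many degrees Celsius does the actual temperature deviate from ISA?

ISA temperature at 10000 ft = 15 − 2 × (10000/1000) = -5°C.
Deviation = OAT − ISA = -32 − (-5) = -27°C.

ISA-27°C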